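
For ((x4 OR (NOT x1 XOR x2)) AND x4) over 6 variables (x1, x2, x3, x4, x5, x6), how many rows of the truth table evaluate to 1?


Formula: ((x4 OR (NOT x1 XOR x2)) AND x4) over 6 vars (64 rows)
Evaluate each row (x1, x2, x3, x4, x5, x6 as bits, MSB first):
  row 0 [000000]: ((0 OR (NOT 0 XOR 0)) AND 0) -> 0
  row 1 [000001]: ((0 OR (NOT 0 XOR 0)) AND 0) -> 0
  row 2 [000010]: ((0 OR (NOT 0 XOR 0)) AND 0) -> 0
  row 3 [000011]: ((0 OR (NOT 0 XOR 0)) AND 0) -> 0
  row 4 [000100]: ((1 OR (NOT 0 XOR 0)) AND 1) -> 1
  (every remaining row is evaluated the same way; all 64 results are listed next)
Full result column, 8 rows per line (x1,x2,x3 fixed per line; x4,x5,x6 runs 000..111 left to right):
  rows 0-7 [x1,x2,x3=000]: 00001111  (ones: 4)
  rows 8-15 [x1,x2,x3=001]: 00001111  (ones: 4)
  rows 16-23 [x1,x2,x3=010]: 00001111  (ones: 4)
  rows 24-31 [x1,x2,x3=011]: 00001111  (ones: 4)
  rows 32-39 [x1,x2,x3=100]: 00001111  (ones: 4)
  rows 40-47 [x1,x2,x3=101]: 00001111  (ones: 4)
  rows 48-55 [x1,x2,x3=110]: 00001111  (ones: 4)
  rows 56-63 [x1,x2,x3=111]: 00001111  (ones: 4)
Count of 1-rows = 4+4+4+4+4+4+4+4 = 32

32


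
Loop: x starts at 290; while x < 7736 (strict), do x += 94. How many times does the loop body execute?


Step 1: x goes from 290 toward 7736 by 94; the body runs while x<7736, so iterations = ceil((bound-start)/step)
Step 2: Distance=7446
Step 3: ceil(7446/94)=80

80


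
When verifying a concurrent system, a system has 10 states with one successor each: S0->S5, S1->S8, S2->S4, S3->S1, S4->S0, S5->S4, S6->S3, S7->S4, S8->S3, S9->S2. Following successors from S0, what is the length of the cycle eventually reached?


Trace from S0 until a state repeats:
  S0 -> S5 -> S4 -> S0
S0 first seen at step 0, revisited at step 3.
Cycle length = 3 - 0 = 3

3


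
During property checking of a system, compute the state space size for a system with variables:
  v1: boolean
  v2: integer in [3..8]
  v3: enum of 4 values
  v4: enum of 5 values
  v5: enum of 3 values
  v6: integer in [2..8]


State space = product of domain sizes of all variables.
Domain sizes:
  v1 (boolean): 2
  v2 (integer in [3..8]): 6
  v3 (enum of 4 values): 4
  v4 (enum of 5 values): 5
  v5 (enum of 3 values): 3
  v6 (integer in [2..8]): 7
Product = 2 * 6 * 4 * 5 * 3 * 7 = 5040

5040


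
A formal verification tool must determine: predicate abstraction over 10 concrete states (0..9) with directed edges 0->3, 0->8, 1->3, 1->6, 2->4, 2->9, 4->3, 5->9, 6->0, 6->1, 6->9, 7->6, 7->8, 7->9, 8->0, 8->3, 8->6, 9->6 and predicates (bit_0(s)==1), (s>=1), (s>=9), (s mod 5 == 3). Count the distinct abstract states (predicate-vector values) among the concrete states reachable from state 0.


BFS from 0:
Concrete reachable: {0, 1, 3, 6, 8, 9}
Abstract via predicates (bit_0(s)==1), (s>=1), (s>=9), (s mod 5 == 3):
  (0,0,0,0) <- {0}
  (0,1,0,0) <- {6}
  (0,1,0,1) <- {8}
  (1,1,0,0) <- {1}
  (1,1,0,1) <- {3}
  (1,1,1,0) <- {9}
Distinct abstract states = 6

6


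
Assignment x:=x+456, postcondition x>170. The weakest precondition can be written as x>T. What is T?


Formula: wp(x:=E, P) = P[E/x] (substitute E for x in postcondition)
Step 1: Postcondition: x>170
Step 2: Substitute x+456 for x: x+456>170
Step 3: Solve for x: x > 170-456 = -286

-286


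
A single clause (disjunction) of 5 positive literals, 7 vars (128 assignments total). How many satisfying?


Step 1: Total=2^7=128
Step 2: Unsat when all 5 false: 2^2=4
Step 3: Sat=128-4=124

124


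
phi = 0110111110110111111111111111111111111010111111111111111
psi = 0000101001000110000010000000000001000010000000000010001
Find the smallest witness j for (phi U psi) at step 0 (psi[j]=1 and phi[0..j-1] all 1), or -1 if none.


(phi U psi) at 0: need smallest j with psi[j]=1 and phi[i]=1 for all i in [0,j).
Scan from step 0:
  step 0: phi=0 -> phi-prefix broken from here
  step 4: psi=1 but phi already failed -> not a witness
  step 6: psi=1 but phi already failed -> not a witness
  step 9: psi=1 but phi already failed -> not a witness
  step 13: psi=1 but phi already failed -> not a witness
  step 14: psi=1 but phi already failed -> not a witness
  step 20: psi=1 but phi already failed -> not a witness
  step 33: psi=1 but phi already failed -> not a witness
  step 38: psi=1 but phi already failed -> not a witness
  step 50: psi=1 but phi already failed -> not a witness
  step 54: psi=1 but phi already failed -> not a witness
  end of trace: no witness -> -1
Witness step = -1

-1


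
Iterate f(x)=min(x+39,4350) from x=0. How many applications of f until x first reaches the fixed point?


Step 1: x=0, cap=4350, increment=39
Step 2: x grows by 39 each step until capped at 4350; fixed point is x=4350
Step 3: iterations = ceil(4350/39) = 112

112


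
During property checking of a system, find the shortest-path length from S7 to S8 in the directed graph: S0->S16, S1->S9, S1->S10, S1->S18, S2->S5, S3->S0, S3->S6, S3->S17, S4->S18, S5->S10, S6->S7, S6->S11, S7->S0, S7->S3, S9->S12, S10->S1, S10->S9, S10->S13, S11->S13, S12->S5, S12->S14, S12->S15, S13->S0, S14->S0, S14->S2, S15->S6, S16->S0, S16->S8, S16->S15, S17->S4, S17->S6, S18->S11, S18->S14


BFS layer-by-layer from S7:
  dist 0: {S7}
  dist 1: {S0, S3}
  dist 2: {S6, S16, S17}
  dist 3: {S4, S8, S11, S15}
  -> S8 reached at distance 3
Shortest path length = 3

3


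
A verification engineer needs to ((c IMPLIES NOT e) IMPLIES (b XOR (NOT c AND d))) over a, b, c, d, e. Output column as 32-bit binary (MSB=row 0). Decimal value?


Formula: ((c IMPLIES NOT e) IMPLIES (b XOR (NOT c AND d))) over a, b, c, d, e (32 rows)
Evaluate each row (bits = a,b,c,d,e, MSB first):
  row 0 [00000]: ((0 IMPLIES NOT 0) IMPLIES (0 XOR (NOT 0 AND 0))) -> 0
  row 1 [00001]: ((0 IMPLIES NOT 1) IMPLIES (0 XOR (NOT 0 AND 0))) -> 0
  row 2 [00010]: ((0 IMPLIES NOT 0) IMPLIES (0 XOR (NOT 0 AND 1))) -> 1
  row 3 [00011]: ((0 IMPLIES NOT 1) IMPLIES (0 XOR (NOT 0 AND 1))) -> 1
  row 4 [00100]: ((1 IMPLIES NOT 0) IMPLIES (0 XOR (NOT 1 AND 0))) -> 0
  row 5 [00101]: ((1 IMPLIES NOT 1) IMPLIES (0 XOR (NOT 1 AND 0))) -> 1
  row 6 [00110]: ((1 IMPLIES NOT 0) IMPLIES (0 XOR (NOT 1 AND 1))) -> 0
  row 7 [00111]: ((1 IMPLIES NOT 1) IMPLIES (0 XOR (NOT 1 AND 1))) -> 1
  row 8 [01000]: ((0 IMPLIES NOT 0) IMPLIES (1 XOR (NOT 0 AND 0))) -> 1
  row 9 [01001]: ((0 IMPLIES NOT 1) IMPLIES (1 XOR (NOT 0 AND 0))) -> 1
  row 10 [01010]: ((0 IMPLIES NOT 0) IMPLIES (1 XOR (NOT 0 AND 1))) -> 0
  row 11 [01011]: ((0 IMPLIES NOT 1) IMPLIES (1 XOR (NOT 0 AND 1))) -> 0
  row 12 [01100]: ((1 IMPLIES NOT 0) IMPLIES (1 XOR (NOT 1 AND 0))) -> 1
  row 13 [01101]: ((1 IMPLIES NOT 1) IMPLIES (1 XOR (NOT 1 AND 0))) -> 1
  row 14 [01110]: ((1 IMPLIES NOT 0) IMPLIES (1 XOR (NOT 1 AND 1))) -> 1
  row 15 [01111]: ((1 IMPLIES NOT 1) IMPLIES (1 XOR (NOT 1 AND 1))) -> 1
  row 16 [10000]: ((0 IMPLIES NOT 0) IMPLIES (0 XOR (NOT 0 AND 0))) -> 0
  row 17 [10001]: ((0 IMPLIES NOT 1) IMPLIES (0 XOR (NOT 0 AND 0))) -> 0
  row 18 [10010]: ((0 IMPLIES NOT 0) IMPLIES (0 XOR (NOT 0 AND 1))) -> 1
  row 19 [10011]: ((0 IMPLIES NOT 1) IMPLIES (0 XOR (NOT 0 AND 1))) -> 1
  row 20 [10100]: ((1 IMPLIES NOT 0) IMPLIES (0 XOR (NOT 1 AND 0))) -> 0
  row 21 [10101]: ((1 IMPLIES NOT 1) IMPLIES (0 XOR (NOT 1 AND 0))) -> 1
  row 22 [10110]: ((1 IMPLIES NOT 0) IMPLIES (0 XOR (NOT 1 AND 1))) -> 0
  row 23 [10111]: ((1 IMPLIES NOT 1) IMPLIES (0 XOR (NOT 1 AND 1))) -> 1
  row 24 [11000]: ((0 IMPLIES NOT 0) IMPLIES (1 XOR (NOT 0 AND 0))) -> 1
  row 25 [11001]: ((0 IMPLIES NOT 1) IMPLIES (1 XOR (NOT 0 AND 0))) -> 1
  row 26 [11010]: ((0 IMPLIES NOT 0) IMPLIES (1 XOR (NOT 0 AND 1))) -> 0
  row 27 [11011]: ((0 IMPLIES NOT 1) IMPLIES (1 XOR (NOT 0 AND 1))) -> 0
  row 28 [11100]: ((1 IMPLIES NOT 0) IMPLIES (1 XOR (NOT 1 AND 0))) -> 1
  row 29 [11101]: ((1 IMPLIES NOT 1) IMPLIES (1 XOR (NOT 1 AND 0))) -> 1
  row 30 [11110]: ((1 IMPLIES NOT 0) IMPLIES (1 XOR (NOT 1 AND 1))) -> 1
  row 31 [11111]: ((1 IMPLIES NOT 1) IMPLIES (1 XOR (NOT 1 AND 1))) -> 1
Full result column, 4 rows per line (a,b,c fixed per line; d,e runs 00..11 left to right):
  rows 0-3 [a,b,c=000]: 0011  = hex 3
  rows 4-7 [a,b,c=001]: 0101  = hex 5
  rows 8-11 [a,b,c=010]: 1100  = hex C
  rows 12-15 [a,b,c=011]: 1111  = hex F
  rows 16-19 [a,b,c=100]: 0011  = hex 3
  rows 20-23 [a,b,c=101]: 0101  = hex 5
  rows 24-27 [a,b,c=110]: 1100  = hex C
  rows 28-31 [a,b,c=111]: 1111  = hex F
Output column (row 0 .. row 31) = 00110101110011110011010111001111
Output column grouped in 4s = 0011 0101 1100 1111 0011 0101 1100 1111 = 0x35CF35CF
Convert to decimal digit by digit (value = value*16 + digit):
  3 -> 3
  3*16 + 5 = 53
  53*16 + 12 (C) = 860
  860*16 + 15 (F) = 13775
  13775*16 + 3 = 220403
  220403*16 + 5 = 3526453
  3526453*16 + 12 (C) = 56423260
  56423260*16 + 15 (F) = 902772175
Decimal = 902772175

902772175


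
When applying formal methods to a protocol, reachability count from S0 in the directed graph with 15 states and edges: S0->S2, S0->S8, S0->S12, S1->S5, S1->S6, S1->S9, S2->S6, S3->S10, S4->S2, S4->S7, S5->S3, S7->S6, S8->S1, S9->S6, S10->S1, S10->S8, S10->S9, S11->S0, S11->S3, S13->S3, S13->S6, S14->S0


BFS from S0:
  layer 0: {S0}
  layer 1: {S2, S8, S12}
  layer 2: {S1, S6}
  layer 3: {S5, S9}
  layer 4: {S3}
  layer 5: {S10}
Reachable set: {S0, S1, S2, S3, S5, S6, S8, S9, S10, S12}
Count = 10

10


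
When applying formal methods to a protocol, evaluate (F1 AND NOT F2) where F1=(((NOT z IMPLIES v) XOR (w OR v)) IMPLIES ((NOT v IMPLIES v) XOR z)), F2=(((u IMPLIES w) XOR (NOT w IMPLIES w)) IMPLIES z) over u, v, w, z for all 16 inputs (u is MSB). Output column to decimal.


F1 = (((NOT z IMPLIES v) XOR (w OR v)) IMPLIES ((NOT v IMPLIES v) XOR z))
F2 = (((u IMPLIES w) XOR (NOT w IMPLIES w)) IMPLIES z)
Counterexample to F1=>F2 is where F1=1 and F2=0.
Evaluate each row (bits = u,v,w,z, MSB first):
  row 0 [0000]: F1=1 F2=0 -> F1&~F2 -> 1
  row 1 [0001]: F1=1 F2=1 -> F1&~F2 -> 0
  row 2 [0010]: F1=0 F2=1 -> F1&~F2 -> 0
  row 3 [0011]: F1=1 F2=1 -> F1&~F2 -> 0
  row 4 [0100]: F1=1 F2=0 -> F1&~F2 -> 1
  row 5 [0101]: F1=1 F2=1 -> F1&~F2 -> 0
  row 6 [0110]: F1=1 F2=1 -> F1&~F2 -> 0
  row 7 [0111]: F1=1 F2=1 -> F1&~F2 -> 0
  row 8 [1000]: F1=1 F2=1 -> F1&~F2 -> 0
  row 9 [1001]: F1=1 F2=1 -> F1&~F2 -> 0
  row 10 [1010]: F1=0 F2=1 -> F1&~F2 -> 0
  row 11 [1011]: F1=1 F2=1 -> F1&~F2 -> 0
  row 12 [1100]: F1=1 F2=1 -> F1&~F2 -> 0
  row 13 [1101]: F1=1 F2=1 -> F1&~F2 -> 0
  row 14 [1110]: F1=1 F2=1 -> F1&~F2 -> 0
  row 15 [1111]: F1=1 F2=1 -> F1&~F2 -> 0
Full result column, 4 rows per line (u,v fixed per line; w,z runs 00..11 left to right):
  rows 0-3 [u,v=00]: 1000  = hex 8
  rows 4-7 [u,v=01]: 1000  = hex 8
  rows 8-11 [u,v=10]: 0000  = hex 0
  rows 12-15 [u,v=11]: 0000  = hex 0
Counterexample vector (row 0 .. row 15) = 1000100000000000
Output column grouped in 4s = 1000 1000 0000 0000 = 0x8800
Convert to decimal digit by digit (value = value*16 + digit):
  8 -> 8
  8*16 + 8 = 136
  136*16 + 0 = 2176
  2176*16 + 0 = 34816
Decimal = 34816

34816


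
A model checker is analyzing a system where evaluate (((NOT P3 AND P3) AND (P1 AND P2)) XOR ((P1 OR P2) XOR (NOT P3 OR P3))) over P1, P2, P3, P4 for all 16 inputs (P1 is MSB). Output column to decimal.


Formula: (((NOT P3 AND P3) AND (P1 AND P2)) XOR ((P1 OR P2) XOR (NOT P3 OR P3))) over P1, P2, P3, P4 (16 rows)
Evaluate each row (bits = P1,P2,P3,P4, MSB first):
  row 0 [0000]: (((NOT 0 AND 0) AND (0 AND 0)) XOR ((0 OR 0) XOR (NOT 0 OR 0))) -> 1
  row 1 [0001]: (((NOT 0 AND 0) AND (0 AND 0)) XOR ((0 OR 0) XOR (NOT 0 OR 0))) -> 1
  row 2 [0010]: (((NOT 1 AND 1) AND (0 AND 0)) XOR ((0 OR 0) XOR (NOT 1 OR 1))) -> 1
  row 3 [0011]: (((NOT 1 AND 1) AND (0 AND 0)) XOR ((0 OR 0) XOR (NOT 1 OR 1))) -> 1
  row 4 [0100]: (((NOT 0 AND 0) AND (0 AND 1)) XOR ((0 OR 1) XOR (NOT 0 OR 0))) -> 0
  row 5 [0101]: (((NOT 0 AND 0) AND (0 AND 1)) XOR ((0 OR 1) XOR (NOT 0 OR 0))) -> 0
  row 6 [0110]: (((NOT 1 AND 1) AND (0 AND 1)) XOR ((0 OR 1) XOR (NOT 1 OR 1))) -> 0
  row 7 [0111]: (((NOT 1 AND 1) AND (0 AND 1)) XOR ((0 OR 1) XOR (NOT 1 OR 1))) -> 0
  row 8 [1000]: (((NOT 0 AND 0) AND (1 AND 0)) XOR ((1 OR 0) XOR (NOT 0 OR 0))) -> 0
  row 9 [1001]: (((NOT 0 AND 0) AND (1 AND 0)) XOR ((1 OR 0) XOR (NOT 0 OR 0))) -> 0
  row 10 [1010]: (((NOT 1 AND 1) AND (1 AND 0)) XOR ((1 OR 0) XOR (NOT 1 OR 1))) -> 0
  row 11 [1011]: (((NOT 1 AND 1) AND (1 AND 0)) XOR ((1 OR 0) XOR (NOT 1 OR 1))) -> 0
  row 12 [1100]: (((NOT 0 AND 0) AND (1 AND 1)) XOR ((1 OR 1) XOR (NOT 0 OR 0))) -> 0
  row 13 [1101]: (((NOT 0 AND 0) AND (1 AND 1)) XOR ((1 OR 1) XOR (NOT 0 OR 0))) -> 0
  row 14 [1110]: (((NOT 1 AND 1) AND (1 AND 1)) XOR ((1 OR 1) XOR (NOT 1 OR 1))) -> 0
  row 15 [1111]: (((NOT 1 AND 1) AND (1 AND 1)) XOR ((1 OR 1) XOR (NOT 1 OR 1))) -> 0
Full result column, 4 rows per line (P1,P2 fixed per line; P3,P4 runs 00..11 left to right):
  rows 0-3 [P1,P2=00]: 1111  = hex F
  rows 4-7 [P1,P2=01]: 0000  = hex 0
  rows 8-11 [P1,P2=10]: 0000  = hex 0
  rows 12-15 [P1,P2=11]: 0000  = hex 0
Output column (row 0 .. row 15) = 1111000000000000
Output column grouped in 4s = 1111 0000 0000 0000 = 0xF000
Convert to decimal digit by digit (value = value*16 + digit):
  F -> 15
  15*16 + 0 = 240
  240*16 + 0 = 3840
  3840*16 + 0 = 61440
Decimal = 61440

61440


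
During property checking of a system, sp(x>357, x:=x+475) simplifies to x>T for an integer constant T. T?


Formula: sp(P, x:=E) = exists old_x. (x = E[old_x/x]) AND P[old_x/x] (old_x is the value of x before the assignment; eliminate old_x by solving x = E[old_x/x] for old_x)
Step 1: Precondition P: x>357, i.e. old_x > 357
Step 2: Assignment gives x = old_x + 475, so old_x = x - 475
Step 3: Substitute into P: x - 475 > 357
Step 4: Simplify: x > 357+475 = 832

832


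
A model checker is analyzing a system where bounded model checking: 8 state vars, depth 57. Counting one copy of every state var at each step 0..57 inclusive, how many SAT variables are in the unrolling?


BMC unrolls to depth k, creating one copy of each state var for steps 0..k.
Step count = 57 + 1 = 58 (steps 0 through 57)
Vars per step = 8
Total = 8 * 58 = 464

464


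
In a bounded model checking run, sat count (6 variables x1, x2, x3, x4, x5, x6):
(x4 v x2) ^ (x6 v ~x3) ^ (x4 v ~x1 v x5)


CNF with 3 clauses over 6 vars (64 assignments).
An assignment satisfies CNF iff every clause has >=1 true literal.
Check each row (bits = x1,x2,x3,x4,x5,x6; clause T/F shown):
  row 0 [000000]: clauses=FTT -> 0
  row 1 [000001]: clauses=FTT -> 0
  row 2 [000010]: clauses=FTT -> 0
  row 3 [000011]: clauses=FTT -> 0
  row 4 [000100]: clauses=TTT -> 1
  (every remaining row is evaluated the same way; all 64 results are listed next)
Full result column, 8 rows per line (x1,x2,x3 fixed per line; x4,x5,x6 runs 000..111 left to right):
  rows 0-7 [x1,x2,x3=000]: 00001111  (ones: 4)
  rows 8-15 [x1,x2,x3=001]: 00000101  (ones: 2)
  rows 16-23 [x1,x2,x3=010]: 11111111  (ones: 8)
  rows 24-31 [x1,x2,x3=011]: 01010101  (ones: 4)
  rows 32-39 [x1,x2,x3=100]: 00001111  (ones: 4)
  rows 40-47 [x1,x2,x3=101]: 00000101  (ones: 2)
  rows 48-55 [x1,x2,x3=110]: 00111111  (ones: 6)
  rows 56-63 [x1,x2,x3=111]: 00010101  (ones: 3)
Satisfying assignments = 4+2+8+4+4+2+6+3 = 33

33


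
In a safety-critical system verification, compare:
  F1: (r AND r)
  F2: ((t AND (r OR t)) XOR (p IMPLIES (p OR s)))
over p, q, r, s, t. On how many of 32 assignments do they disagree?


F1 = (r AND r)
F2 = ((t AND (r OR t)) XOR (p IMPLIES (p OR s)))
Evaluate both on each of 32 rows (bits = p,q,r,s,t):
  row 0 [00000]: F1=0 F2=1 (differ) -> 1
  row 1 [00001]: F1=0 F2=0 -> 0
  row 2 [00010]: F1=0 F2=1 (differ) -> 1
  row 3 [00011]: F1=0 F2=0 -> 0
  row 4 [00100]: F1=1 F2=1 -> 0
  row 5 [00101]: F1=1 F2=0 (differ) -> 1
  row 6 [00110]: F1=1 F2=1 -> 0
  row 7 [00111]: F1=1 F2=0 (differ) -> 1
  row 8 [01000]: F1=0 F2=1 (differ) -> 1
  row 9 [01001]: F1=0 F2=0 -> 0
  row 10 [01010]: F1=0 F2=1 (differ) -> 1
  row 11 [01011]: F1=0 F2=0 -> 0
  row 12 [01100]: F1=1 F2=1 -> 0
  row 13 [01101]: F1=1 F2=0 (differ) -> 1
  row 14 [01110]: F1=1 F2=1 -> 0
  row 15 [01111]: F1=1 F2=0 (differ) -> 1
  row 16 [10000]: F1=0 F2=1 (differ) -> 1
  row 17 [10001]: F1=0 F2=0 -> 0
  row 18 [10010]: F1=0 F2=1 (differ) -> 1
  row 19 [10011]: F1=0 F2=0 -> 0
  row 20 [10100]: F1=1 F2=1 -> 0
  row 21 [10101]: F1=1 F2=0 (differ) -> 1
  row 22 [10110]: F1=1 F2=1 -> 0
  row 23 [10111]: F1=1 F2=0 (differ) -> 1
  row 24 [11000]: F1=0 F2=1 (differ) -> 1
  row 25 [11001]: F1=0 F2=0 -> 0
  row 26 [11010]: F1=0 F2=1 (differ) -> 1
  row 27 [11011]: F1=0 F2=0 -> 0
  row 28 [11100]: F1=1 F2=1 -> 0
  row 29 [11101]: F1=1 F2=0 (differ) -> 1
  row 30 [11110]: F1=1 F2=1 -> 0
  row 31 [11111]: F1=1 F2=0 (differ) -> 1
Full result column, 8 rows per line (p,q fixed per line; r,s,t runs 000..111 left to right):
  rows 0-7 [p,q=00]: 10100101  (ones: 4)
  rows 8-15 [p,q=01]: 10100101  (ones: 4)
  rows 16-23 [p,q=10]: 10100101  (ones: 4)
  rows 24-31 [p,q=11]: 10100101  (ones: 4)
Disagreements = 4+4+4+4 = 16

16


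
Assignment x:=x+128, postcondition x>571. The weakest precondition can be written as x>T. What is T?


Formula: wp(x:=E, P) = P[E/x] (substitute E for x in postcondition)
Step 1: Postcondition: x>571
Step 2: Substitute x+128 for x: x+128>571
Step 3: Solve for x: x > 571-128 = 443

443


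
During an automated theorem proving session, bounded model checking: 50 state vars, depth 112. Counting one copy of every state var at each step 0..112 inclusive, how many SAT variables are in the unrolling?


BMC unrolls to depth k, creating one copy of each state var for steps 0..k.
Step count = 112 + 1 = 113 (steps 0 through 112)
Vars per step = 50
Total = 50 * 113 = 5650

5650


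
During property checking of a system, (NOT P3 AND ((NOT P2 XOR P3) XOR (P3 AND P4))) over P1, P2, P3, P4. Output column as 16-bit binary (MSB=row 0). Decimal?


Formula: (NOT P3 AND ((NOT P2 XOR P3) XOR (P3 AND P4))) over P1, P2, P3, P4 (16 rows)
Evaluate each row (bits = P1,P2,P3,P4, MSB first):
  row 0 [0000]: (NOT 0 AND ((NOT 0 XOR 0) XOR (0 AND 0))) -> 1
  row 1 [0001]: (NOT 0 AND ((NOT 0 XOR 0) XOR (0 AND 1))) -> 1
  row 2 [0010]: (NOT 1 AND ((NOT 0 XOR 1) XOR (1 AND 0))) -> 0
  row 3 [0011]: (NOT 1 AND ((NOT 0 XOR 1) XOR (1 AND 1))) -> 0
  row 4 [0100]: (NOT 0 AND ((NOT 1 XOR 0) XOR (0 AND 0))) -> 0
  row 5 [0101]: (NOT 0 AND ((NOT 1 XOR 0) XOR (0 AND 1))) -> 0
  row 6 [0110]: (NOT 1 AND ((NOT 1 XOR 1) XOR (1 AND 0))) -> 0
  row 7 [0111]: (NOT 1 AND ((NOT 1 XOR 1) XOR (1 AND 1))) -> 0
  row 8 [1000]: (NOT 0 AND ((NOT 0 XOR 0) XOR (0 AND 0))) -> 1
  row 9 [1001]: (NOT 0 AND ((NOT 0 XOR 0) XOR (0 AND 1))) -> 1
  row 10 [1010]: (NOT 1 AND ((NOT 0 XOR 1) XOR (1 AND 0))) -> 0
  row 11 [1011]: (NOT 1 AND ((NOT 0 XOR 1) XOR (1 AND 1))) -> 0
  row 12 [1100]: (NOT 0 AND ((NOT 1 XOR 0) XOR (0 AND 0))) -> 0
  row 13 [1101]: (NOT 0 AND ((NOT 1 XOR 0) XOR (0 AND 1))) -> 0
  row 14 [1110]: (NOT 1 AND ((NOT 1 XOR 1) XOR (1 AND 0))) -> 0
  row 15 [1111]: (NOT 1 AND ((NOT 1 XOR 1) XOR (1 AND 1))) -> 0
Full result column, 4 rows per line (P1,P2 fixed per line; P3,P4 runs 00..11 left to right):
  rows 0-3 [P1,P2=00]: 1100  = hex C
  rows 4-7 [P1,P2=01]: 0000  = hex 0
  rows 8-11 [P1,P2=10]: 1100  = hex C
  rows 12-15 [P1,P2=11]: 0000  = hex 0
Output column (row 0 .. row 15) = 1100000011000000
Output column grouped in 4s = 1100 0000 1100 0000 = 0xC0C0
Convert to decimal digit by digit (value = value*16 + digit):
  C -> 12
  12*16 + 0 = 192
  192*16 + 12 (C) = 3084
  3084*16 + 0 = 49344
Decimal = 49344

49344


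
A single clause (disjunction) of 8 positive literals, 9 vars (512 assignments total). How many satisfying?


Step 1: Total=2^9=512
Step 2: Unsat when all 8 false: 2^1=2
Step 3: Sat=512-2=510

510


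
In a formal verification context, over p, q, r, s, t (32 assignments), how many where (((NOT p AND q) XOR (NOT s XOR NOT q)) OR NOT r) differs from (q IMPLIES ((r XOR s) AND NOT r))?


F1 = (((NOT p AND q) XOR (NOT s XOR NOT q)) OR NOT r)
F2 = (q IMPLIES ((r XOR s) AND NOT r))
Evaluate both on each of 32 rows (bits = p,q,r,s,t):
  row 0 [00000]: F1=1 F2=1 -> 0
  row 1 [00001]: F1=1 F2=1 -> 0
  row 2 [00010]: F1=1 F2=1 -> 0
  row 3 [00011]: F1=1 F2=1 -> 0
  row 4 [00100]: F1=0 F2=1 (differ) -> 1
  row 5 [00101]: F1=0 F2=1 (differ) -> 1
  row 6 [00110]: F1=1 F2=1 -> 0
  row 7 [00111]: F1=1 F2=1 -> 0
  row 8 [01000]: F1=1 F2=0 (differ) -> 1
  row 9 [01001]: F1=1 F2=0 (differ) -> 1
  row 10 [01010]: F1=1 F2=1 -> 0
  row 11 [01011]: F1=1 F2=1 -> 0
  row 12 [01100]: F1=0 F2=0 -> 0
  row 13 [01101]: F1=0 F2=0 -> 0
  row 14 [01110]: F1=1 F2=0 (differ) -> 1
  row 15 [01111]: F1=1 F2=0 (differ) -> 1
  row 16 [10000]: F1=1 F2=1 -> 0
  row 17 [10001]: F1=1 F2=1 -> 0
  row 18 [10010]: F1=1 F2=1 -> 0
  row 19 [10011]: F1=1 F2=1 -> 0
  row 20 [10100]: F1=0 F2=1 (differ) -> 1
  row 21 [10101]: F1=0 F2=1 (differ) -> 1
  row 22 [10110]: F1=1 F2=1 -> 0
  row 23 [10111]: F1=1 F2=1 -> 0
  row 24 [11000]: F1=1 F2=0 (differ) -> 1
  row 25 [11001]: F1=1 F2=0 (differ) -> 1
  row 26 [11010]: F1=1 F2=1 -> 0
  row 27 [11011]: F1=1 F2=1 -> 0
  row 28 [11100]: F1=1 F2=0 (differ) -> 1
  row 29 [11101]: F1=1 F2=0 (differ) -> 1
  row 30 [11110]: F1=0 F2=0 -> 0
  row 31 [11111]: F1=0 F2=0 -> 0
Full result column, 8 rows per line (p,q fixed per line; r,s,t runs 000..111 left to right):
  rows 0-7 [p,q=00]: 00001100  (ones: 2)
  rows 8-15 [p,q=01]: 11000011  (ones: 4)
  rows 16-23 [p,q=10]: 00001100  (ones: 2)
  rows 24-31 [p,q=11]: 11001100  (ones: 4)
Disagreements = 2+4+2+4 = 12

12


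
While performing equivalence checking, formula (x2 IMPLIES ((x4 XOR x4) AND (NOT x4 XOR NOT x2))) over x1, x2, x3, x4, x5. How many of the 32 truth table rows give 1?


Formula: (x2 IMPLIES ((x4 XOR x4) AND (NOT x4 XOR NOT x2))) over 5 vars (32 rows)
Evaluate each row (x1, x2, x3, x4, x5 as bits, MSB first):
  row 0 [00000]: (0 IMPLIES ((0 XOR 0) AND (NOT 0 XOR NOT 0))) -> 1
  row 1 [00001]: (0 IMPLIES ((0 XOR 0) AND (NOT 0 XOR NOT 0))) -> 1
  row 2 [00010]: (0 IMPLIES ((1 XOR 1) AND (NOT 1 XOR NOT 0))) -> 1
  row 3 [00011]: (0 IMPLIES ((1 XOR 1) AND (NOT 1 XOR NOT 0))) -> 1
  row 4 [00100]: (0 IMPLIES ((0 XOR 0) AND (NOT 0 XOR NOT 0))) -> 1
  row 5 [00101]: (0 IMPLIES ((0 XOR 0) AND (NOT 0 XOR NOT 0))) -> 1
  row 6 [00110]: (0 IMPLIES ((1 XOR 1) AND (NOT 1 XOR NOT 0))) -> 1
  row 7 [00111]: (0 IMPLIES ((1 XOR 1) AND (NOT 1 XOR NOT 0))) -> 1
  row 8 [01000]: (1 IMPLIES ((0 XOR 0) AND (NOT 0 XOR NOT 1))) -> 0
  row 9 [01001]: (1 IMPLIES ((0 XOR 0) AND (NOT 0 XOR NOT 1))) -> 0
  row 10 [01010]: (1 IMPLIES ((1 XOR 1) AND (NOT 1 XOR NOT 1))) -> 0
  row 11 [01011]: (1 IMPLIES ((1 XOR 1) AND (NOT 1 XOR NOT 1))) -> 0
  row 12 [01100]: (1 IMPLIES ((0 XOR 0) AND (NOT 0 XOR NOT 1))) -> 0
  row 13 [01101]: (1 IMPLIES ((0 XOR 0) AND (NOT 0 XOR NOT 1))) -> 0
  row 14 [01110]: (1 IMPLIES ((1 XOR 1) AND (NOT 1 XOR NOT 1))) -> 0
  row 15 [01111]: (1 IMPLIES ((1 XOR 1) AND (NOT 1 XOR NOT 1))) -> 0
  row 16 [10000]: (0 IMPLIES ((0 XOR 0) AND (NOT 0 XOR NOT 0))) -> 1
  row 17 [10001]: (0 IMPLIES ((0 XOR 0) AND (NOT 0 XOR NOT 0))) -> 1
  row 18 [10010]: (0 IMPLIES ((1 XOR 1) AND (NOT 1 XOR NOT 0))) -> 1
  row 19 [10011]: (0 IMPLIES ((1 XOR 1) AND (NOT 1 XOR NOT 0))) -> 1
  row 20 [10100]: (0 IMPLIES ((0 XOR 0) AND (NOT 0 XOR NOT 0))) -> 1
  row 21 [10101]: (0 IMPLIES ((0 XOR 0) AND (NOT 0 XOR NOT 0))) -> 1
  row 22 [10110]: (0 IMPLIES ((1 XOR 1) AND (NOT 1 XOR NOT 0))) -> 1
  row 23 [10111]: (0 IMPLIES ((1 XOR 1) AND (NOT 1 XOR NOT 0))) -> 1
  row 24 [11000]: (1 IMPLIES ((0 XOR 0) AND (NOT 0 XOR NOT 1))) -> 0
  row 25 [11001]: (1 IMPLIES ((0 XOR 0) AND (NOT 0 XOR NOT 1))) -> 0
  row 26 [11010]: (1 IMPLIES ((1 XOR 1) AND (NOT 1 XOR NOT 1))) -> 0
  row 27 [11011]: (1 IMPLIES ((1 XOR 1) AND (NOT 1 XOR NOT 1))) -> 0
  row 28 [11100]: (1 IMPLIES ((0 XOR 0) AND (NOT 0 XOR NOT 1))) -> 0
  row 29 [11101]: (1 IMPLIES ((0 XOR 0) AND (NOT 0 XOR NOT 1))) -> 0
  row 30 [11110]: (1 IMPLIES ((1 XOR 1) AND (NOT 1 XOR NOT 1))) -> 0
  row 31 [11111]: (1 IMPLIES ((1 XOR 1) AND (NOT 1 XOR NOT 1))) -> 0
Full result column, 8 rows per line (x1,x2 fixed per line; x3,x4,x5 runs 000..111 left to right):
  rows 0-7 [x1,x2=00]: 11111111  (ones: 8)
  rows 8-15 [x1,x2=01]: 00000000  (ones: 0)
  rows 16-23 [x1,x2=10]: 11111111  (ones: 8)
  rows 24-31 [x1,x2=11]: 00000000  (ones: 0)
Count of 1-rows = 8+0+8+0 = 16

16


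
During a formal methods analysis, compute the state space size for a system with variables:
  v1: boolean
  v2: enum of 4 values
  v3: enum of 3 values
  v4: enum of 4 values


State space = product of domain sizes of all variables.
Domain sizes:
  v1 (boolean): 2
  v2 (enum of 4 values): 4
  v3 (enum of 3 values): 3
  v4 (enum of 4 values): 4
Product = 2 * 4 * 3 * 4 = 96

96


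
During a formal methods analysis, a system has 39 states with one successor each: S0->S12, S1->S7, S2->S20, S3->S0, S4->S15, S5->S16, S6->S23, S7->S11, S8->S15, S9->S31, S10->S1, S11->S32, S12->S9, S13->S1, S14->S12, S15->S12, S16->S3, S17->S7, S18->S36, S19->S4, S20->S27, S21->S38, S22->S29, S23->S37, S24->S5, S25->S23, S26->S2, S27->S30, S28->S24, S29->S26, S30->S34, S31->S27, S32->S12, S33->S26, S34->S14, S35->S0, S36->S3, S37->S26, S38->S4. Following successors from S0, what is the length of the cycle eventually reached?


Trace from S0 until a state repeats:
  S0 -> S12 -> S9 -> S31 -> S27 -> S30 -> S34 -> S14 -> S12
S12 first seen at step 1, revisited at step 8.
Cycle length = 8 - 1 = 7

7


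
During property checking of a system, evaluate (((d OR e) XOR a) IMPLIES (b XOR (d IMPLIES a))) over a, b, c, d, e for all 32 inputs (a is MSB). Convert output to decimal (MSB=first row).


Formula: (((d OR e) XOR a) IMPLIES (b XOR (d IMPLIES a))) over a, b, c, d, e (32 rows)
Evaluate each row (bits = a,b,c,d,e, MSB first):
  row 0 [00000]: (((0 OR 0) XOR 0) IMPLIES (0 XOR (0 IMPLIES 0))) -> 1
  row 1 [00001]: (((0 OR 1) XOR 0) IMPLIES (0 XOR (0 IMPLIES 0))) -> 1
  row 2 [00010]: (((1 OR 0) XOR 0) IMPLIES (0 XOR (1 IMPLIES 0))) -> 0
  row 3 [00011]: (((1 OR 1) XOR 0) IMPLIES (0 XOR (1 IMPLIES 0))) -> 0
  row 4 [00100]: (((0 OR 0) XOR 0) IMPLIES (0 XOR (0 IMPLIES 0))) -> 1
  row 5 [00101]: (((0 OR 1) XOR 0) IMPLIES (0 XOR (0 IMPLIES 0))) -> 1
  row 6 [00110]: (((1 OR 0) XOR 0) IMPLIES (0 XOR (1 IMPLIES 0))) -> 0
  row 7 [00111]: (((1 OR 1) XOR 0) IMPLIES (0 XOR (1 IMPLIES 0))) -> 0
  row 8 [01000]: (((0 OR 0) XOR 0) IMPLIES (1 XOR (0 IMPLIES 0))) -> 1
  row 9 [01001]: (((0 OR 1) XOR 0) IMPLIES (1 XOR (0 IMPLIES 0))) -> 0
  row 10 [01010]: (((1 OR 0) XOR 0) IMPLIES (1 XOR (1 IMPLIES 0))) -> 1
  row 11 [01011]: (((1 OR 1) XOR 0) IMPLIES (1 XOR (1 IMPLIES 0))) -> 1
  row 12 [01100]: (((0 OR 0) XOR 0) IMPLIES (1 XOR (0 IMPLIES 0))) -> 1
  row 13 [01101]: (((0 OR 1) XOR 0) IMPLIES (1 XOR (0 IMPLIES 0))) -> 0
  row 14 [01110]: (((1 OR 0) XOR 0) IMPLIES (1 XOR (1 IMPLIES 0))) -> 1
  row 15 [01111]: (((1 OR 1) XOR 0) IMPLIES (1 XOR (1 IMPLIES 0))) -> 1
  row 16 [10000]: (((0 OR 0) XOR 1) IMPLIES (0 XOR (0 IMPLIES 1))) -> 1
  row 17 [10001]: (((0 OR 1) XOR 1) IMPLIES (0 XOR (0 IMPLIES 1))) -> 1
  row 18 [10010]: (((1 OR 0) XOR 1) IMPLIES (0 XOR (1 IMPLIES 1))) -> 1
  row 19 [10011]: (((1 OR 1) XOR 1) IMPLIES (0 XOR (1 IMPLIES 1))) -> 1
  row 20 [10100]: (((0 OR 0) XOR 1) IMPLIES (0 XOR (0 IMPLIES 1))) -> 1
  row 21 [10101]: (((0 OR 1) XOR 1) IMPLIES (0 XOR (0 IMPLIES 1))) -> 1
  row 22 [10110]: (((1 OR 0) XOR 1) IMPLIES (0 XOR (1 IMPLIES 1))) -> 1
  row 23 [10111]: (((1 OR 1) XOR 1) IMPLIES (0 XOR (1 IMPLIES 1))) -> 1
  row 24 [11000]: (((0 OR 0) XOR 1) IMPLIES (1 XOR (0 IMPLIES 1))) -> 0
  row 25 [11001]: (((0 OR 1) XOR 1) IMPLIES (1 XOR (0 IMPLIES 1))) -> 1
  row 26 [11010]: (((1 OR 0) XOR 1) IMPLIES (1 XOR (1 IMPLIES 1))) -> 1
  row 27 [11011]: (((1 OR 1) XOR 1) IMPLIES (1 XOR (1 IMPLIES 1))) -> 1
  row 28 [11100]: (((0 OR 0) XOR 1) IMPLIES (1 XOR (0 IMPLIES 1))) -> 0
  row 29 [11101]: (((0 OR 1) XOR 1) IMPLIES (1 XOR (0 IMPLIES 1))) -> 1
  row 30 [11110]: (((1 OR 0) XOR 1) IMPLIES (1 XOR (1 IMPLIES 1))) -> 1
  row 31 [11111]: (((1 OR 1) XOR 1) IMPLIES (1 XOR (1 IMPLIES 1))) -> 1
Full result column, 4 rows per line (a,b,c fixed per line; d,e runs 00..11 left to right):
  rows 0-3 [a,b,c=000]: 1100  = hex C
  rows 4-7 [a,b,c=001]: 1100  = hex C
  rows 8-11 [a,b,c=010]: 1011  = hex B
  rows 12-15 [a,b,c=011]: 1011  = hex B
  rows 16-19 [a,b,c=100]: 1111  = hex F
  rows 20-23 [a,b,c=101]: 1111  = hex F
  rows 24-27 [a,b,c=110]: 0111  = hex 7
  rows 28-31 [a,b,c=111]: 0111  = hex 7
Output column (row 0 .. row 31) = 11001100101110111111111101110111
Output column grouped in 4s = 1100 1100 1011 1011 1111 1111 0111 0111 = 0xCCBBFF77
Convert to decimal digit by digit (value = value*16 + digit):
  C -> 12
  12*16 + 12 (C) = 204
  204*16 + 11 (B) = 3275
  3275*16 + 11 (B) = 52411
  52411*16 + 15 (F) = 838591
  838591*16 + 15 (F) = 13417471
  13417471*16 + 7 = 214679543
  214679543*16 + 7 = 3434872695
Decimal = 3434872695

3434872695


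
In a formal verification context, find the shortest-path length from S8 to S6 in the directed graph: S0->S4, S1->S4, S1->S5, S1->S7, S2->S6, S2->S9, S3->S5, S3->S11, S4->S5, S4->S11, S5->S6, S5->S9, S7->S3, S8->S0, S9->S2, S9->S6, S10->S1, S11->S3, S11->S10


BFS layer-by-layer from S8:
  dist 0: {S8}
  dist 1: {S0}
  dist 2: {S4}
  dist 3: {S5, S11}
  dist 4: {S3, S6, S9, S10}
  -> S6 reached at distance 4
Shortest path length = 4

4


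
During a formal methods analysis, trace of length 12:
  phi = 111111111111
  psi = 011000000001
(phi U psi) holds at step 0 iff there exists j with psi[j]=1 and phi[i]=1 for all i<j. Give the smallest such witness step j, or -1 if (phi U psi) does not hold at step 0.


(phi U psi) at 0: need smallest j with psi[j]=1 and phi[i]=1 for all i in [0,j).
Scan from step 0:
  step 0: phi=1, psi=0 -> continue
  step 1: psi=1 and phi held for [0,1) -> witness found
Witness step = 1

1


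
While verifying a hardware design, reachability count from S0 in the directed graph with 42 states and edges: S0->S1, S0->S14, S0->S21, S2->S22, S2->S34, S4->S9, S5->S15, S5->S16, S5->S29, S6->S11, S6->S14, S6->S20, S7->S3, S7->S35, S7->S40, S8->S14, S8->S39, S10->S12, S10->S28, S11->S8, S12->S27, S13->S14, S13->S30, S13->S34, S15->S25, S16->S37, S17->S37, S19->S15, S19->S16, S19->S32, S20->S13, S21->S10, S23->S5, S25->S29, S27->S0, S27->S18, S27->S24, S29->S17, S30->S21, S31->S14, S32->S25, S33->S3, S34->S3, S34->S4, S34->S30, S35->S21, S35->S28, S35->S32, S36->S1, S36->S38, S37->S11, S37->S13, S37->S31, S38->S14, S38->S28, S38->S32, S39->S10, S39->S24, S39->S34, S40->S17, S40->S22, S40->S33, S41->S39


BFS from S0:
  layer 0: {S0}
  layer 1: {S1, S14, S21}
  layer 2: {S10}
  layer 3: {S12, S28}
  layer 4: {S27}
  layer 5: {S18, S24}
Reachable set: {S0, S1, S10, S12, S14, S18, S21, S24, S27, S28}
Count = 10

10


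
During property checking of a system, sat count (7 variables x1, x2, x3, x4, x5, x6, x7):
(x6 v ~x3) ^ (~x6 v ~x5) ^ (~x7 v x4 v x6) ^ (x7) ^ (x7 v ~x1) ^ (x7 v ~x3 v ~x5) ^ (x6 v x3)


CNF with 7 clauses over 7 vars (128 assignments).
An assignment satisfies CNF iff every clause has >=1 true literal.
Check each row (bits = x1,x2,x3,x4,x5,x6,x7; clause T/F shown):
  row 0 [0000000]: clauses=TTTFTTF -> 0
  row 1 [0000001]: clauses=TTFTTTF -> 0
  row 2 [0000010]: clauses=TTTFTTT -> 0
  row 3 [0000011]: clauses=TTTTTTT -> 1
  row 4 [0000100]: clauses=TTTFTTF -> 0
  (every remaining row is evaluated the same way; all 128 results are listed next)
Full result column, 8 rows per line (x1,x2,x3,x4 fixed per line; x5,x6,x7 runs 000..111 left to right):
  rows 0-7 [x1,x2,x3,x4=0000]: 00010000  (ones: 1)
  rows 8-15 [x1,x2,x3,x4=0001]: 00010000  (ones: 1)
  rows 16-23 [x1,x2,x3,x4=0010]: 00010000  (ones: 1)
  rows 24-31 [x1,x2,x3,x4=0011]: 00010000  (ones: 1)
  rows 32-39 [x1,x2,x3,x4=0100]: 00010000  (ones: 1)
  rows 40-47 [x1,x2,x3,x4=0101]: 00010000  (ones: 1)
  rows 48-55 [x1,x2,x3,x4=0110]: 00010000  (ones: 1)
  rows 56-63 [x1,x2,x3,x4=0111]: 00010000  (ones: 1)
  rows 64-71 [x1,x2,x3,x4=1000]: 00010000  (ones: 1)
  rows 72-79 [x1,x2,x3,x4=1001]: 00010000  (ones: 1)
  rows 80-87 [x1,x2,x3,x4=1010]: 00010000  (ones: 1)
  rows 88-95 [x1,x2,x3,x4=1011]: 00010000  (ones: 1)
  rows 96-103 [x1,x2,x3,x4=1100]: 00010000  (ones: 1)
  rows 104-111 [x1,x2,x3,x4=1101]: 00010000  (ones: 1)
  rows 112-119 [x1,x2,x3,x4=1110]: 00010000  (ones: 1)
  rows 120-127 [x1,x2,x3,x4=1111]: 00010000  (ones: 1)
Satisfying assignments = 1+1+1+1+1+1+1+1+1+1+1+1+1+1+1+1 = 16

16


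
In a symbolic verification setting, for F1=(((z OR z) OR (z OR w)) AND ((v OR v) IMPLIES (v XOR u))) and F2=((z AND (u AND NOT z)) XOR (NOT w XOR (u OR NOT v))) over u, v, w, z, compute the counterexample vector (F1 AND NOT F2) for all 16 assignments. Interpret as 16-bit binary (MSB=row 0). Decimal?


F1 = (((z OR z) OR (z OR w)) AND ((v OR v) IMPLIES (v XOR u)))
F2 = ((z AND (u AND NOT z)) XOR (NOT w XOR (u OR NOT v)))
Counterexample to F1=>F2 is where F1=1 and F2=0.
Evaluate each row (bits = u,v,w,z, MSB first):
  row 0 [0000]: F1=0 F2=0 -> F1&~F2 -> 0
  row 1 [0001]: F1=1 F2=0 -> F1&~F2 -> 1
  row 2 [0010]: F1=1 F2=1 -> F1&~F2 -> 0
  row 3 [0011]: F1=1 F2=1 -> F1&~F2 -> 0
  row 4 [0100]: F1=0 F2=1 -> F1&~F2 -> 0
  row 5 [0101]: F1=1 F2=1 -> F1&~F2 -> 0
  row 6 [0110]: F1=1 F2=0 -> F1&~F2 -> 1
  row 7 [0111]: F1=1 F2=0 -> F1&~F2 -> 1
  row 8 [1000]: F1=0 F2=0 -> F1&~F2 -> 0
  row 9 [1001]: F1=1 F2=0 -> F1&~F2 -> 1
  row 10 [1010]: F1=1 F2=1 -> F1&~F2 -> 0
  row 11 [1011]: F1=1 F2=1 -> F1&~F2 -> 0
  row 12 [1100]: F1=0 F2=0 -> F1&~F2 -> 0
  row 13 [1101]: F1=0 F2=0 -> F1&~F2 -> 0
  row 14 [1110]: F1=0 F2=1 -> F1&~F2 -> 0
  row 15 [1111]: F1=0 F2=1 -> F1&~F2 -> 0
Full result column, 4 rows per line (u,v fixed per line; w,z runs 00..11 left to right):
  rows 0-3 [u,v=00]: 0100  = hex 4
  rows 4-7 [u,v=01]: 0011  = hex 3
  rows 8-11 [u,v=10]: 0100  = hex 4
  rows 12-15 [u,v=11]: 0000  = hex 0
Counterexample vector (row 0 .. row 15) = 0100001101000000
Output column grouped in 4s = 0100 0011 0100 0000 = 0x4340
Convert to decimal digit by digit (value = value*16 + digit):
  4 -> 4
  4*16 + 3 = 67
  67*16 + 4 = 1076
  1076*16 + 0 = 17216
Decimal = 17216

17216


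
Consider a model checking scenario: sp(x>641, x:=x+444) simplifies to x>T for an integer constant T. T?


Formula: sp(P, x:=E) = exists old_x. (x = E[old_x/x]) AND P[old_x/x] (old_x is the value of x before the assignment; eliminate old_x by solving x = E[old_x/x] for old_x)
Step 1: Precondition P: x>641, i.e. old_x > 641
Step 2: Assignment gives x = old_x + 444, so old_x = x - 444
Step 3: Substitute into P: x - 444 > 641
Step 4: Simplify: x > 641+444 = 1085

1085


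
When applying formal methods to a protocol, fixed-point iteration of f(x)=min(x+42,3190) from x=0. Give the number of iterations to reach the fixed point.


Step 1: x=0, cap=3190, increment=42
Step 2: x grows by 42 each step until capped at 3190; fixed point is x=3190
Step 3: iterations = ceil(3190/42) = 76

76


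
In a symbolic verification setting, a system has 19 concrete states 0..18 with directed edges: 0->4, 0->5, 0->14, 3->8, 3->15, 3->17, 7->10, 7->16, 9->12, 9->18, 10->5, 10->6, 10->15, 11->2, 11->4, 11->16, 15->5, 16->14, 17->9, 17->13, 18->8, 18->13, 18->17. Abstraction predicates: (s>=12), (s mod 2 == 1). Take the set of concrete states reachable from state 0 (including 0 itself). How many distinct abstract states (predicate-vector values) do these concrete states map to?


BFS from 0:
Concrete reachable: {0, 4, 5, 14}
Abstract via predicates (s>=12), (s mod 2 == 1):
  (0,0) <- {0, 4}
  (0,1) <- {5}
  (1,0) <- {14}
Distinct abstract states = 3

3


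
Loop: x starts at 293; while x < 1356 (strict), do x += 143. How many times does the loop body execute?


Step 1: x goes from 293 toward 1356 by 143; the body runs while x<1356, so iterations = ceil((bound-start)/step)
Step 2: Distance=1063
Step 3: ceil(1063/143)=8

8


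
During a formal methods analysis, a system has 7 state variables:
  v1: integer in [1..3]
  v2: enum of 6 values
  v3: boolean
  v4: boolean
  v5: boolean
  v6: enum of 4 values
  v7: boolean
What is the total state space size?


State space = product of domain sizes of all variables.
Domain sizes:
  v1 (integer in [1..3]): 3
  v2 (enum of 6 values): 6
  v3 (boolean): 2
  v4 (boolean): 2
  v5 (boolean): 2
  v6 (enum of 4 values): 4
  v7 (boolean): 2
Product = 3 * 6 * 2 * 2 * 2 * 4 * 2 = 1152

1152


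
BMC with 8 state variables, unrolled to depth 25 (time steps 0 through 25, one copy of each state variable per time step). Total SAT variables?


BMC unrolls to depth k, creating one copy of each state var for steps 0..k.
Step count = 25 + 1 = 26 (steps 0 through 25)
Vars per step = 8
Total = 8 * 26 = 208

208


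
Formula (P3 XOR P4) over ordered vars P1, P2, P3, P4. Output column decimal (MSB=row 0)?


Formula: (P3 XOR P4) over P1, P2, P3, P4 (16 rows)
Evaluate each row (bits = P1,P2,P3,P4, MSB first):
  row 0 [0000]: (0 XOR 0) -> 0
  row 1 [0001]: (0 XOR 1) -> 1
  row 2 [0010]: (1 XOR 0) -> 1
  row 3 [0011]: (1 XOR 1) -> 0
  row 4 [0100]: (0 XOR 0) -> 0
  row 5 [0101]: (0 XOR 1) -> 1
  row 6 [0110]: (1 XOR 0) -> 1
  row 7 [0111]: (1 XOR 1) -> 0
  row 8 [1000]: (0 XOR 0) -> 0
  row 9 [1001]: (0 XOR 1) -> 1
  row 10 [1010]: (1 XOR 0) -> 1
  row 11 [1011]: (1 XOR 1) -> 0
  row 12 [1100]: (0 XOR 0) -> 0
  row 13 [1101]: (0 XOR 1) -> 1
  row 14 [1110]: (1 XOR 0) -> 1
  row 15 [1111]: (1 XOR 1) -> 0
Full result column, 4 rows per line (P1,P2 fixed per line; P3,P4 runs 00..11 left to right):
  rows 0-3 [P1,P2=00]: 0110  = hex 6
  rows 4-7 [P1,P2=01]: 0110  = hex 6
  rows 8-11 [P1,P2=10]: 0110  = hex 6
  rows 12-15 [P1,P2=11]: 0110  = hex 6
Output column (row 0 .. row 15) = 0110011001100110
Output column grouped in 4s = 0110 0110 0110 0110 = 0x6666
Convert to decimal digit by digit (value = value*16 + digit):
  6 -> 6
  6*16 + 6 = 102
  102*16 + 6 = 1638
  1638*16 + 6 = 26214
Decimal = 26214

26214


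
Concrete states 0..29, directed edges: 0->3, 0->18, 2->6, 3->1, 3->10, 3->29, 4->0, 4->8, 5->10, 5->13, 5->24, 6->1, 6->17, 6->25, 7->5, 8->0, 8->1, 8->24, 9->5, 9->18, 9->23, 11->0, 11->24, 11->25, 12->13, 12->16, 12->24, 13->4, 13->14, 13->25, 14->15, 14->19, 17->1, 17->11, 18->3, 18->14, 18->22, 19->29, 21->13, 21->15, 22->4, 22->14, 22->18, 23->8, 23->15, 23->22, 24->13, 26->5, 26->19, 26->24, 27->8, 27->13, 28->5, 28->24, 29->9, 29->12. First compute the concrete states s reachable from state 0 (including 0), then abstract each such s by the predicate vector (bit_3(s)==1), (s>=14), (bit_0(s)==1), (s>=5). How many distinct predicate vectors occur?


BFS from 0:
Concrete reachable: {0, 1, 3, 4, 5, 8, 9, 10, 12, 13, 14, 15, 16, 18, 19, 22, 23, 24, 25, 29}
Abstract via predicates (bit_3(s)==1), (s>=14), (bit_0(s)==1), (s>=5):
  (0,0,0,0) <- {0, 4}
  (0,0,1,0) <- {1, 3}
  (0,0,1,1) <- {5}
  (0,1,0,1) <- {16, 18, 22}
  (0,1,1,1) <- {19, 23}
  (1,0,0,1) <- {8, 10, 12}
  (1,0,1,1) <- {9, 13}
  (1,1,0,1) <- {14, 24}
  (1,1,1,1) <- {15, 25, 29}
Distinct abstract states = 9

9


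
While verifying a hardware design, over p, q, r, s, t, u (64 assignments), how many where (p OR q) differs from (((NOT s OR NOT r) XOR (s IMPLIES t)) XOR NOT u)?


F1 = (p OR q)
F2 = (((NOT s OR NOT r) XOR (s IMPLIES t)) XOR NOT u)
Evaluate both on each of 64 rows (bits = p,q,r,s,t,u):
  row 0 [000000]: F1=0 F2=1 (differ) -> 1
  row 1 [000001]: F1=0 F2=0 -> 0
  row 2 [000010]: F1=0 F2=1 (differ) -> 1
  row 3 [000011]: F1=0 F2=0 -> 0
  row 4 [000100]: F1=0 F2=0 -> 0
  (every remaining row is evaluated the same way; all 64 results are listed next)
Full result column, 8 rows per line (p,q,r fixed per line; s,t,u runs 000..111 left to right):
  rows 0-7 [p,q,r=000]: 10100110  (ones: 4)
  rows 8-15 [p,q,r=001]: 10101001  (ones: 4)
  rows 16-23 [p,q,r=010]: 01011001  (ones: 4)
  rows 24-31 [p,q,r=011]: 01010110  (ones: 4)
  rows 32-39 [p,q,r=100]: 01011001  (ones: 4)
  rows 40-47 [p,q,r=101]: 01010110  (ones: 4)
  rows 48-55 [p,q,r=110]: 01011001  (ones: 4)
  rows 56-63 [p,q,r=111]: 01010110  (ones: 4)
Disagreements = 4+4+4+4+4+4+4+4 = 32

32


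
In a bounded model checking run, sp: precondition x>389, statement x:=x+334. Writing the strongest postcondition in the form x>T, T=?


Formula: sp(P, x:=E) = exists old_x. (x = E[old_x/x]) AND P[old_x/x] (old_x is the value of x before the assignment; eliminate old_x by solving x = E[old_x/x] for old_x)
Step 1: Precondition P: x>389, i.e. old_x > 389
Step 2: Assignment gives x = old_x + 334, so old_x = x - 334
Step 3: Substitute into P: x - 334 > 389
Step 4: Simplify: x > 389+334 = 723

723
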